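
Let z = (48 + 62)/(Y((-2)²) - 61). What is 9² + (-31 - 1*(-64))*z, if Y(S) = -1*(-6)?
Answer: 15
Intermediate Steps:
Y(S) = 6
z = -2 (z = (48 + 62)/(6 - 61) = 110/(-55) = 110*(-1/55) = -2)
9² + (-31 - 1*(-64))*z = 9² + (-31 - 1*(-64))*(-2) = 81 + (-31 + 64)*(-2) = 81 + 33*(-2) = 81 - 66 = 15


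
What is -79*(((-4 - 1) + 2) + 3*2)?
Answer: -237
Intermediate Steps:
-79*(((-4 - 1) + 2) + 3*2) = -79*((-5 + 2) + 6) = -79*(-3 + 6) = -79*3 = -237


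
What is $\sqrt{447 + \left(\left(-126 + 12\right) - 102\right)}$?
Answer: $\sqrt{231} \approx 15.199$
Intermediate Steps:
$\sqrt{447 + \left(\left(-126 + 12\right) - 102\right)} = \sqrt{447 - 216} = \sqrt{231}$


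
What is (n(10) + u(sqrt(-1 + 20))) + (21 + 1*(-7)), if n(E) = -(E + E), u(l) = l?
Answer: -6 + sqrt(19) ≈ -1.6411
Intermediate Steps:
n(E) = -2*E
(n(10) + u(sqrt(-1 + 20))) + (21 + 1*(-7)) = (-2*10 + sqrt(-1 + 20)) + (21 + 1*(-7)) = (-20 + sqrt(19)) + (21 - 7) = (-20 + sqrt(19)) + 14 = -6 + sqrt(19)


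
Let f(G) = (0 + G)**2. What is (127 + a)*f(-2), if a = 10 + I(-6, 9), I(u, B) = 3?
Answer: 560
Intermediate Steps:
f(G) = G**2
a = 13 (a = 10 + 3 = 13)
(127 + a)*f(-2) = (127 + 13)*(-2)**2 = 140*4 = 560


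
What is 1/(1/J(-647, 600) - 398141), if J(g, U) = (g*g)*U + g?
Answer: -251164753/99998985924172 ≈ -2.5117e-6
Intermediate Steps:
J(g, U) = g + U*g**2 (J(g, U) = g**2*U + g = U*g**2 + g = g + U*g**2)
1/(1/J(-647, 600) - 398141) = 1/(1/(-647*(1 + 600*(-647))) - 398141) = 1/(1/(-647*(1 - 388200)) - 398141) = 1/(1/(-647*(-388199)) - 398141) = 1/(1/251164753 - 398141) = 1/(-99998985924172/251164753) = -251164753/99998985924172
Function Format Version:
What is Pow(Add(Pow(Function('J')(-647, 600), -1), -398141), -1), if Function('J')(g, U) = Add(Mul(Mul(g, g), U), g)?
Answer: Rational(-251164753, 99998985924172) ≈ -2.5117e-6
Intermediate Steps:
Function('J')(g, U) = Add(g, Mul(U, Pow(g, 2))) (Function('J')(g, U) = Add(Mul(Pow(g, 2), U), g) = Add(Mul(U, Pow(g, 2)), g) = Add(g, Mul(U, Pow(g, 2))))
Pow(Add(Pow(Function('J')(-647, 600), -1), -398141), -1) = Pow(Add(Pow(Mul(-647, Add(1, Mul(600, -647))), -1), -398141), -1) = Pow(Add(Pow(Mul(-647, Add(1, -388200)), -1), -398141), -1) = Pow(Add(Pow(Mul(-647, -388199), -1), -398141), -1) = Pow(Add(Pow(251164753, -1), -398141), -1) = Pow(Add(Rational(1, 251164753), -398141), -1) = Pow(Rational(-99998985924172, 251164753), -1) = Rational(-251164753, 99998985924172)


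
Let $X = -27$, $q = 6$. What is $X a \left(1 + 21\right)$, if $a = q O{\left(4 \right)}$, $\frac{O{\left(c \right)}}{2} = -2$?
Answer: $14256$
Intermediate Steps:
$O{\left(c \right)} = -4$ ($O{\left(c \right)} = 2 \left(-2\right) = -4$)
$a = -24$ ($a = 6 \left(-4\right) = -24$)
$X a \left(1 + 21\right) = \left(-27\right) \left(-24\right) \left(1 + 21\right) = 648 \cdot 22 = 14256$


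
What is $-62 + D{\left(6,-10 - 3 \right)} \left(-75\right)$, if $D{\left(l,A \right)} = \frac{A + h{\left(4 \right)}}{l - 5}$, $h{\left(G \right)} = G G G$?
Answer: $-3887$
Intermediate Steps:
$h{\left(G \right)} = G^{3}$ ($h{\left(G \right)} = G^{2} G = G^{3}$)
$D{\left(l,A \right)} = \frac{64 + A}{-5 + l}$ ($D{\left(l,A \right)} = \frac{A + 4^{3}}{l - 5} = \frac{A + 64}{-5 + l} = \frac{64 + A}{-5 + l}$)
$-62 + D{\left(6,-10 - 3 \right)} \left(-75\right) = -62 + \frac{64 - 13}{-5 + 6} \left(-75\right) = -62 + \frac{64 - 13}{1} \left(-75\right) = -62 + 1 \cdot 51 \left(-75\right) = -62 + 51 \left(-75\right) = -62 - 3825 = -3887$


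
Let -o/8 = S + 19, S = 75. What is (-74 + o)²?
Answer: 682276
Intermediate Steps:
o = -752 (o = -8*(75 + 19) = -8*94 = -752)
(-74 + o)² = (-74 - 752)² = (-826)² = 682276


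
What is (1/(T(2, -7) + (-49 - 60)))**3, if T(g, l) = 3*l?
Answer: -1/2197000 ≈ -4.5517e-7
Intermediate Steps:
(1/(T(2, -7) + (-49 - 60)))**3 = (1/(3*(-7) + (-49 - 60)))**3 = (1/(-21 - 109))**3 = (1/(-130))**3 = (-1/130)**3 = -1/2197000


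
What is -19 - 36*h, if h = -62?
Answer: 2213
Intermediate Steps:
-19 - 36*h = -19 - 36*(-62) = -19 + 2232 = 2213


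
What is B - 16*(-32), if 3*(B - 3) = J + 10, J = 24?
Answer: 1579/3 ≈ 526.33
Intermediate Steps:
B = 43/3 (B = 3 + (24 + 10)/3 = 3 + (⅓)*34 = 3 + 34/3 = 43/3 ≈ 14.333)
B - 16*(-32) = 43/3 - 16*(-32) = 43/3 + 512 = 1579/3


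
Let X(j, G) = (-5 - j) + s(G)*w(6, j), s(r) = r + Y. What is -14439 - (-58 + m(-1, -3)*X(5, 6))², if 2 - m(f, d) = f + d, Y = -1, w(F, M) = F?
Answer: -18283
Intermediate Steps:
s(r) = -1 + r (s(r) = r - 1 = -1 + r)
m(f, d) = 2 - d - f (m(f, d) = 2 - (f + d) = 2 - (d + f) = 2 + (-d - f) = 2 - d - f)
X(j, G) = -11 - j + 6*G (X(j, G) = (-5 - j) + (-1 + G)*6 = (-5 - j) + (-6 + 6*G) = -11 - j + 6*G)
-14439 - (-58 + m(-1, -3)*X(5, 6))² = -14439 - (-58 + (2 - 1*(-3) - 1*(-1))*(-11 - 1*5 + 6*6))² = -14439 - (-58 + (2 + 3 + 1)*(-11 - 5 + 36))² = -14439 - (-58 + 6*20)² = -14439 - (-58 + 120)² = -14439 - 1*62² = -14439 - 1*3844 = -14439 - 3844 = -18283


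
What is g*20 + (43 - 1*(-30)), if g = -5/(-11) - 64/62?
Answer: 20953/341 ≈ 61.446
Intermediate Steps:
g = -197/341 (g = -5*(-1/11) - 64*1/62 = 5/11 - 32/31 = -197/341 ≈ -0.57771)
g*20 + (43 - 1*(-30)) = -197/341*20 + (43 - 1*(-30)) = -3940/341 + (43 + 30) = -3940/341 + 73 = 20953/341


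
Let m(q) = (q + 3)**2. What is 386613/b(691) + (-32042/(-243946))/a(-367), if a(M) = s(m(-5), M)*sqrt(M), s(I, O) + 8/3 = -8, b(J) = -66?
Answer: -128871/22 + 48063*I*sqrt(367)/1432450912 ≈ -5857.8 + 0.00064278*I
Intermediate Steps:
m(q) = (3 + q)**2
s(I, O) = -32/3 (s(I, O) = -8/3 - 8 = -32/3)
a(M) = -32*sqrt(M)/3
386613/b(691) + (-32042/(-243946))/a(-367) = 386613/(-66) + (-32042/(-243946))/((-32*I*sqrt(367)/3)) = 386613*(-1/66) + (-32042*(-1/243946))/((-32*I*sqrt(367)/3)) = -128871/22 + 16021/(121973*((-32*I*sqrt(367)/3))) = -128871/22 + 16021*(3*I*sqrt(367)/11744)/121973 = -128871/22 + 48063*I*sqrt(367)/1432450912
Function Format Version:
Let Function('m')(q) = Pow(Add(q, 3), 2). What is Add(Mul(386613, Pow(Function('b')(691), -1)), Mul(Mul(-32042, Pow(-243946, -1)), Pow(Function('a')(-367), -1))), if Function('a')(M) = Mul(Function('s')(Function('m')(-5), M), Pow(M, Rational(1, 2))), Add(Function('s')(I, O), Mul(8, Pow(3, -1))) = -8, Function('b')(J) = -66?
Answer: Add(Rational(-128871, 22), Mul(Rational(48063, 1432450912), I, Pow(367, Rational(1, 2)))) ≈ Add(-5857.8, Mul(0.00064278, I))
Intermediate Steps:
Function('m')(q) = Pow(Add(3, q), 2)
Function('s')(I, O) = Rational(-32, 3) (Function('s')(I, O) = Add(Rational(-8, 3), -8) = Rational(-32, 3))
Function('a')(M) = Mul(Rational(-32, 3), Pow(M, Rational(1, 2)))
Add(Mul(386613, Pow(Function('b')(691), -1)), Mul(Mul(-32042, Pow(-243946, -1)), Pow(Function('a')(-367), -1))) = Add(Mul(386613, Pow(-66, -1)), Mul(Mul(-32042, Pow(-243946, -1)), Pow(Mul(Rational(-32, 3), Pow(-367, Rational(1, 2))), -1))) = Add(Mul(386613, Rational(-1, 66)), Mul(Mul(-32042, Rational(-1, 243946)), Pow(Mul(Rational(-32, 3), Mul(I, Pow(367, Rational(1, 2)))), -1))) = Add(Rational(-128871, 22), Mul(Rational(16021, 121973), Pow(Mul(Rational(-32, 3), I, Pow(367, Rational(1, 2))), -1))) = Add(Rational(-128871, 22), Mul(Rational(16021, 121973), Mul(Rational(3, 11744), I, Pow(367, Rational(1, 2))))) = Add(Rational(-128871, 22), Mul(Rational(48063, 1432450912), I, Pow(367, Rational(1, 2))))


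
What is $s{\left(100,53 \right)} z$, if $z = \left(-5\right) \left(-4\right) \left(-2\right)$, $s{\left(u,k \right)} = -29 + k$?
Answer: $-960$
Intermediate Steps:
$z = -40$ ($z = 20 \left(-2\right) = -40$)
$s{\left(100,53 \right)} z = \left(-29 + 53\right) \left(-40\right) = 24 \left(-40\right) = -960$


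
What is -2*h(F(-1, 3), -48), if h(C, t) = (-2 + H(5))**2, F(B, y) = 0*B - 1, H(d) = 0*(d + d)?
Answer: -8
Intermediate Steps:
H(d) = 0 (H(d) = 0*(2*d) = 0)
F(B, y) = -1 (F(B, y) = 0 - 1 = -1)
h(C, t) = 4 (h(C, t) = (-2 + 0)**2 = (-2)**2 = 4)
-2*h(F(-1, 3), -48) = -2*4 = -8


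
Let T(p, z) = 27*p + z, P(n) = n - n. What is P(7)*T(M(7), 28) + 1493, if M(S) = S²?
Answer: 1493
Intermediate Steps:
P(n) = 0
T(p, z) = z + 27*p
P(7)*T(M(7), 28) + 1493 = 0*(28 + 27*7²) + 1493 = 0*(28 + 27*49) + 1493 = 0*(28 + 1323) + 1493 = 0*1351 + 1493 = 0 + 1493 = 1493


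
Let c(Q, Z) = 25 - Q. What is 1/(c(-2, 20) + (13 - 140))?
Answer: -1/100 ≈ -0.010000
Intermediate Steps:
1/(c(-2, 20) + (13 - 140)) = 1/((25 - 1*(-2)) + (13 - 140)) = 1/((25 + 2) - 127) = 1/(27 - 127) = 1/(-100) = -1/100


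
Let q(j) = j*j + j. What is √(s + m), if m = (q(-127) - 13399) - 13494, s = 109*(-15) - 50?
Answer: 4*I*√786 ≈ 112.14*I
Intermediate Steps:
q(j) = j + j² (q(j) = j² + j = j + j²)
s = -1685 (s = -1635 - 50 = -1685)
m = -10891 (m = (-127*(1 - 127) - 13399) - 13494 = (-127*(-126) - 13399) - 13494 = (16002 - 13399) - 13494 = 2603 - 13494 = -10891)
√(s + m) = √(-1685 - 10891) = √(-12576) = 4*I*√786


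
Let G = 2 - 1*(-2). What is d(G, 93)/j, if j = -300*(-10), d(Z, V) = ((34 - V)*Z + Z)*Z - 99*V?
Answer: -2027/600 ≈ -3.3783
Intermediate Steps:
G = 4 (G = 2 + 2 = 4)
d(Z, V) = -99*V + Z*(Z + Z*(34 - V)) (d(Z, V) = (Z*(34 - V) + Z)*Z - 99*V = (Z + Z*(34 - V))*Z - 99*V = Z*(Z + Z*(34 - V)) - 99*V = -99*V + Z*(Z + Z*(34 - V)))
j = 3000 (j = -60*(-50) = 3000)
d(G, 93)/j = (-99*93 + 35*4**2 - 1*93*4**2)/3000 = (-9207 + 35*16 - 1*93*16)*(1/3000) = (-9207 + 560 - 1488)*(1/3000) = -10135*1/3000 = -2027/600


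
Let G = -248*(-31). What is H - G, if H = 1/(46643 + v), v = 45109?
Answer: -705389375/91752 ≈ -7688.0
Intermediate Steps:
G = 7688
H = 1/91752 (H = 1/(46643 + 45109) = 1/91752 ≈ 1.0899e-5)
H - G = 1/91752 - 1*7688 = 1/91752 - 7688 = -705389375/91752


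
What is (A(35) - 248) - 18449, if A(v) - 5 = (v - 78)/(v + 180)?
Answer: -93461/5 ≈ -18692.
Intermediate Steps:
A(v) = 5 + (-78 + v)/(180 + v) (A(v) = 5 + (v - 78)/(v + 180) = 5 + (-78 + v)/(180 + v))
(A(35) - 248) - 18449 = (6*(137 + 35)/(180 + 35) - 248) - 18449 = (6*172/215 - 248) - 18449 = (6*(1/215)*172 - 248) - 18449 = (24/5 - 248) - 18449 = -1216/5 - 18449 = -93461/5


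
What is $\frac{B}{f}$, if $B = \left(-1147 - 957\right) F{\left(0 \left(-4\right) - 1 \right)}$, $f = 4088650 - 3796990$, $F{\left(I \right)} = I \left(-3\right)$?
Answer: $- \frac{526}{24305} \approx -0.021642$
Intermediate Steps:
$F{\left(I \right)} = - 3 I$
$f = 291660$
$B = -6312$ ($B = \left(-1147 - 957\right) \left(- 3 \left(0 \left(-4\right) - 1\right)\right) = - 2104 \left(- 3 \left(0 - 1\right)\right) = - 2104 \left(\left(-3\right) \left(-1\right)\right) = \left(-2104\right) 3 = -6312$)
$\frac{B}{f} = - \frac{6312}{291660} = \left(-6312\right) \frac{1}{291660} = - \frac{526}{24305}$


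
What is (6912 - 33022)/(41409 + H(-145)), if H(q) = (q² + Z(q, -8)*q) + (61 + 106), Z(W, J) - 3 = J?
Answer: -13055/31663 ≈ -0.41231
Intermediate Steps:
Z(W, J) = 3 + J
H(q) = 167 + q² - 5*q (H(q) = (q² + (3 - 8)*q) + (61 + 106) = (q² - 5*q) + 167 = 167 + q² - 5*q)
(6912 - 33022)/(41409 + H(-145)) = (6912 - 33022)/(41409 + (167 + (-145)² - 5*(-145))) = -26110/(41409 + (167 + 21025 + 725)) = -26110/(41409 + 21917) = -26110/63326 = -26110*1/63326 = -13055/31663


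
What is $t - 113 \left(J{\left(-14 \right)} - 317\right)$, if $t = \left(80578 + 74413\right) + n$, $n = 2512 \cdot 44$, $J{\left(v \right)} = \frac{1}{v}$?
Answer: $\frac{4218873}{14} \approx 3.0135 \cdot 10^{5}$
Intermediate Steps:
$n = 110528$
$t = 265519$ ($t = \left(80578 + 74413\right) + 110528 = 154991 + 110528 = 265519$)
$t - 113 \left(J{\left(-14 \right)} - 317\right) = 265519 - 113 \left(\frac{1}{-14} - 317\right) = 265519 - 113 \left(- \frac{1}{14} - 317\right) = 265519 - - \frac{501607}{14} = 265519 + \frac{501607}{14} = \frac{4218873}{14}$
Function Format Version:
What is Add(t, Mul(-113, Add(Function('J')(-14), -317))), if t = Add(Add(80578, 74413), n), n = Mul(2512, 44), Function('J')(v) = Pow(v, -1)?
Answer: Rational(4218873, 14) ≈ 3.0135e+5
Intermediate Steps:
n = 110528
t = 265519 (t = Add(Add(80578, 74413), 110528) = Add(154991, 110528) = 265519)
Add(t, Mul(-113, Add(Function('J')(-14), -317))) = Add(265519, Mul(-113, Add(Pow(-14, -1), -317))) = Add(265519, Mul(-113, Add(Rational(-1, 14), -317))) = Add(265519, Mul(-113, Rational(-4439, 14))) = Add(265519, Rational(501607, 14)) = Rational(4218873, 14)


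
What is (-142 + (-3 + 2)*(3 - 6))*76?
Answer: -10564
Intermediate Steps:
(-142 + (-3 + 2)*(3 - 6))*76 = (-142 - 1*(-3))*76 = (-142 + 3)*76 = -139*76 = -10564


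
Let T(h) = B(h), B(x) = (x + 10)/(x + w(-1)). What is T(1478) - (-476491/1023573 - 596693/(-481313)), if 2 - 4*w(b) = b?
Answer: 96603088320394/416296847689905 ≈ 0.23205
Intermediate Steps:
w(b) = 1/2 - b/4
B(x) = (10 + x)/(3/4 + x) (B(x) = (x + 10)/(x + (1/2 - 1/4*(-1))) = (10 + x)/(x + (1/2 + 1/4)) = (10 + x)/(x + 3/4) = (10 + x)/(3/4 + x))
T(h) = 4*(10 + h)/(3 + 4*h)
T(1478) - (-476491/1023573 - 596693/(-481313)) = 4*(10 + 1478)/(3 + 4*1478) - (-476491/1023573 - 596693/(-481313)) = 4*1488/(3 + 5912) - (-476491*1/1023573 - 596693*(-1/481313)) = 4*1488/5915 - (-476491/1023573 + 596693/481313) = 4*(1/5915)*1488 - 1*381417531406/492658991349 = 5952/5915 - 381417531406/492658991349 = 96603088320394/416296847689905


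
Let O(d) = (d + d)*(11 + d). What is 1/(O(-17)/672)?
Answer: 56/17 ≈ 3.2941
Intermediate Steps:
O(d) = 2*d*(11 + d) (O(d) = (2*d)*(11 + d) = 2*d*(11 + d))
1/(O(-17)/672) = 1/((2*(-17)*(11 - 17))/672) = 1/((2*(-17)*(-6))*(1/672)) = 1/(204*(1/672)) = 1/(17/56) = 56/17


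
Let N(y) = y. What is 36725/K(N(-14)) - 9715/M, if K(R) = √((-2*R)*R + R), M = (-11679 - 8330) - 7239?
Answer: 9715/27248 - 36725*I*√406/406 ≈ 0.35654 - 1822.6*I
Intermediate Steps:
M = -27248 (M = -20009 - 7239 = -27248)
K(R) = √(R - 2*R²) (K(R) = √(-2*R² + R) = √(R - 2*R²))
36725/K(N(-14)) - 9715/M = 36725/(√(-14*(1 - 2*(-14)))) - 9715/(-27248) = 36725/(√(-14*(1 + 28))) - 9715*(-1/27248) = 36725/(√(-14*29)) + 9715/27248 = 36725/(√(-406)) + 9715/27248 = 36725/((I*√406)) + 9715/27248 = 36725*(-I*√406/406) + 9715/27248 = -36725*I*√406/406 + 9715/27248 = 9715/27248 - 36725*I*√406/406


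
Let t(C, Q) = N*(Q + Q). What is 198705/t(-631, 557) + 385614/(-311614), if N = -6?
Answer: -290525693/9382108 ≈ -30.966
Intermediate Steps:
t(C, Q) = -12*Q (t(C, Q) = -6*(Q + Q) = -12*Q)
198705/t(-631, 557) + 385614/(-311614) = 198705/((-12*557)) + 385614/(-311614) = 198705/(-6684) + 385614*(-1/311614) = 198705*(-1/6684) - 5211/4211 = -66235/2228 - 5211/4211 = -290525693/9382108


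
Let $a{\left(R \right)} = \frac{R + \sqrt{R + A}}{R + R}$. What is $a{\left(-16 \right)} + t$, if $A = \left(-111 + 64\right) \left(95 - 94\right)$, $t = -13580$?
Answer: $- \frac{27159}{2} - \frac{3 i \sqrt{7}}{32} \approx -13580.0 - 0.24804 i$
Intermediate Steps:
$A = -47$ ($A = \left(-47\right) 1 = -47$)
$a{\left(R \right)} = \frac{R + \sqrt{-47 + R}}{2 R}$ ($a{\left(R \right)} = \frac{R + \sqrt{R - 47}}{R + R} = \frac{R + \sqrt{-47 + R}}{2 R}$)
$a{\left(-16 \right)} + t = \frac{-16 + \sqrt{-47 - 16}}{2 \left(-16\right)} - 13580 = \frac{1}{2} \left(- \frac{1}{16}\right) \left(-16 + \sqrt{-63}\right) - 13580 = \frac{1}{2} \left(- \frac{1}{16}\right) \left(-16 + 3 i \sqrt{7}\right) - 13580 = \left(\frac{1}{2} - \frac{3 i \sqrt{7}}{32}\right) - 13580 = - \frac{27159}{2} - \frac{3 i \sqrt{7}}{32}$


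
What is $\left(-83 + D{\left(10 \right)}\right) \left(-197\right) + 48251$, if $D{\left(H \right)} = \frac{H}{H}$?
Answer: $64405$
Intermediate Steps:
$D{\left(H \right)} = 1$
$\left(-83 + D{\left(10 \right)}\right) \left(-197\right) + 48251 = \left(-83 + 1\right) \left(-197\right) + 48251 = \left(-82\right) \left(-197\right) + 48251 = 16154 + 48251 = 64405$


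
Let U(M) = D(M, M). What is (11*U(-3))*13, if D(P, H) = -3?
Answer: -429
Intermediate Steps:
U(M) = -3
(11*U(-3))*13 = (11*(-3))*13 = -33*13 = -429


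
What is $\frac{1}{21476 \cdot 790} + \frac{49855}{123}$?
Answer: $\frac{845841924323}{2086822920} \approx 405.33$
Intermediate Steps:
$\frac{1}{21476 \cdot 790} + \frac{49855}{123} = \frac{1}{21476} \cdot \frac{1}{790} + 49855 \cdot \frac{1}{123} = \frac{1}{16966040} + \frac{49855}{123} = \frac{845841924323}{2086822920}$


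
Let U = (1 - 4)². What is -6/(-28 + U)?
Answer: 6/19 ≈ 0.31579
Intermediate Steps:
U = 9 (U = (-3)² = 9)
-6/(-28 + U) = -6/(-28 + 9) = -6/(-19) = -1/19*(-6) = 6/19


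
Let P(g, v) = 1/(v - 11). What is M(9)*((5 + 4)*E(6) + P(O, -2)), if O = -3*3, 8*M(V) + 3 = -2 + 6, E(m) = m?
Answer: 701/104 ≈ 6.7404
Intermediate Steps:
M(V) = 1/8 (M(V) = -3/8 + (-2 + 6)/8 = -3/8 + (1/8)*4 = -3/8 + 1/2 = 1/8)
O = -9
P(g, v) = 1/(-11 + v)
M(9)*((5 + 4)*E(6) + P(O, -2)) = ((5 + 4)*6 + 1/(-11 - 2))/8 = (9*6 + 1/(-13))/8 = (54 - 1/13)/8 = (1/8)*(701/13) = 701/104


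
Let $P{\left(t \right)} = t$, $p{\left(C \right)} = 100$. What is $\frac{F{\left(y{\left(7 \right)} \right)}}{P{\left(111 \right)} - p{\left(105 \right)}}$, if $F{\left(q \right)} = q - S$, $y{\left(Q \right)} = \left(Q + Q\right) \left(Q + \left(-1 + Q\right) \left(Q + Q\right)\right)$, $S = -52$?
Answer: $\frac{1326}{11} \approx 120.55$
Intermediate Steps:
$y{\left(Q \right)} = 2 Q \left(Q + 2 Q \left(-1 + Q\right)\right)$ ($y{\left(Q \right)} = 2 Q \left(Q + \left(-1 + Q\right) 2 Q\right) = 2 Q \left(Q + 2 Q \left(-1 + Q\right)\right)$)
$F{\left(q \right)} = 52 + q$ ($F{\left(q \right)} = q - -52 = q + 52 = 52 + q$)
$\frac{F{\left(y{\left(7 \right)} \right)}}{P{\left(111 \right)} - p{\left(105 \right)}} = \frac{52 + 7^{2} \left(-2 + 4 \cdot 7\right)}{111 - 100} = \frac{52 + 49 \left(-2 + 28\right)}{111 - 100} = \frac{52 + 49 \cdot 26}{11} = \left(52 + 1274\right) \frac{1}{11} = 1326 \cdot \frac{1}{11} = \frac{1326}{11}$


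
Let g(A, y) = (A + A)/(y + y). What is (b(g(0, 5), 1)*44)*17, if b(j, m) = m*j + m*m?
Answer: 748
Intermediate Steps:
g(A, y) = A/y (g(A, y) = (2*A)/((2*y)) = (2*A)*(1/(2*y)) = A/y)
b(j, m) = m² + j*m (b(j, m) = j*m + m² = m² + j*m)
(b(g(0, 5), 1)*44)*17 = ((1*(0/5 + 1))*44)*17 = ((1*(0*(⅕) + 1))*44)*17 = ((1*(0 + 1))*44)*17 = ((1*1)*44)*17 = (1*44)*17 = 44*17 = 748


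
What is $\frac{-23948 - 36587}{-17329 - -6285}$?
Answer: $\frac{60535}{11044} \approx 5.4813$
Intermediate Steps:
$\frac{-23948 - 36587}{-17329 - -6285} = - \frac{60535}{-17329 + \left(-6495 + 12780\right)} = - \frac{60535}{-17329 + 6285} = - \frac{60535}{-11044} = \left(-60535\right) \left(- \frac{1}{11044}\right) = \frac{60535}{11044}$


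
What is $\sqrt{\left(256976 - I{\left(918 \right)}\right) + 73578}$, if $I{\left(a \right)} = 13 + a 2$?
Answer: $13 \sqrt{1945} \approx 573.33$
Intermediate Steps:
$I{\left(a \right)} = 13 + 2 a$
$\sqrt{\left(256976 - I{\left(918 \right)}\right) + 73578} = \sqrt{\left(256976 - \left(13 + 2 \cdot 918\right)\right) + 73578} = \sqrt{\left(256976 - \left(13 + 1836\right)\right) + 73578} = \sqrt{\left(256976 - 1849\right) + 73578} = \sqrt{255127 + 73578} = \sqrt{328705} = 13 \sqrt{1945}$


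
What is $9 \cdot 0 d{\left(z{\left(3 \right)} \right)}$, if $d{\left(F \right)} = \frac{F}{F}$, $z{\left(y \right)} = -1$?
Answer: $0$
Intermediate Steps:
$d{\left(F \right)} = 1$
$9 \cdot 0 d{\left(z{\left(3 \right)} \right)} = 9 \cdot 0 \cdot 1 = 0 \cdot 1 = 0$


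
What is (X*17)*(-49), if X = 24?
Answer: -19992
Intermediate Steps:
(X*17)*(-49) = (24*17)*(-49) = 408*(-49) = -19992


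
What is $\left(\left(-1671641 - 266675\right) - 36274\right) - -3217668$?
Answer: $1243078$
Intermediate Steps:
$\left(\left(-1671641 - 266675\right) - 36274\right) - -3217668 = \left(-1938316 - 36274\right) + 3217668 = -1974590 + 3217668 = 1243078$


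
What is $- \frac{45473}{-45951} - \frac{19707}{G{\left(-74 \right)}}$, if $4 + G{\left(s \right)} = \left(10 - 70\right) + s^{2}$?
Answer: $- \frac{219818827}{82895604} \approx -2.6518$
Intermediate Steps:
$G{\left(s \right)} = -64 + s^{2}$ ($G{\left(s \right)} = -4 + \left(\left(10 - 70\right) + s^{2}\right) = -4 + \left(-60 + s^{2}\right) = -64 + s^{2}$)
$- \frac{45473}{-45951} - \frac{19707}{G{\left(-74 \right)}} = - \frac{45473}{-45951} - \frac{19707}{-64 + \left(-74\right)^{2}} = \left(-45473\right) \left(- \frac{1}{45951}\right) - \frac{19707}{-64 + 5476} = \frac{45473}{45951} - \frac{19707}{5412} = \frac{45473}{45951} - \frac{6569}{1804} = - \frac{219818827}{82895604}$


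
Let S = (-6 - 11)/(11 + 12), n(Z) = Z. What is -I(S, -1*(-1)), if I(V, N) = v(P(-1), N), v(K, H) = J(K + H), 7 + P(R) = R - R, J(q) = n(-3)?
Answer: 3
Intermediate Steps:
J(q) = -3
S = -17/23 ≈ -0.73913
P(R) = -7 (P(R) = -7 + (R - R) = -7 + 0 = -7)
v(K, H) = -3
I(V, N) = -3
-I(S, -1*(-1)) = -1*(-3) = 3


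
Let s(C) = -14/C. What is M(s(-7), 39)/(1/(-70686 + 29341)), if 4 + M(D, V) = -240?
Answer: 10088180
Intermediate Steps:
M(D, V) = -244 (M(D, V) = -4 - 240 = -244)
M(s(-7), 39)/(1/(-70686 + 29341)) = -244/(1/(-70686 + 29341)) = -244/(1/(-41345)) = -244/(-1/41345) = -244*(-41345) = 10088180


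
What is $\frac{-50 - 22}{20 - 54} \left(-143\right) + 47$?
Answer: $- \frac{4349}{17} \approx -255.82$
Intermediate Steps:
$\frac{-50 - 22}{20 - 54} \left(-143\right) + 47 = - \frac{72}{-34} \left(-143\right) + 47 = \left(-72\right) \left(- \frac{1}{34}\right) \left(-143\right) + 47 = \frac{36}{17} \left(-143\right) + 47 = - \frac{5148}{17} + 47 = - \frac{4349}{17}$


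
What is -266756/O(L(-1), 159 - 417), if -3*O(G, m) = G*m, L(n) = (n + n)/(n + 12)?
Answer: 733579/43 ≈ 17060.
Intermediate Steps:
L(n) = 2*n/(12 + n) (L(n) = (2*n)/(12 + n) = 2*n/(12 + n))
O(G, m) = -G*m/3
-266756/O(L(-1), 159 - 417) = -266756*33/(2*(159 - 417)) = -266756/((-⅓*2*(-1)/11*(-258))) = -266756/((-⅓*2*(-1)*(1/11)*(-258))) = -266756/((-⅓*(-2/11)*(-258))) = -266756/(-172/11) = -266756*(-11/172) = 733579/43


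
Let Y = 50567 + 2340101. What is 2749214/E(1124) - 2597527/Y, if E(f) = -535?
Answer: -6573847611897/1279007380 ≈ -5139.8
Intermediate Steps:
Y = 2390668
2749214/E(1124) - 2597527/Y = 2749214/(-535) - 2597527/2390668 = 2749214*(-1/535) - 2597527*1/2390668 = -2749214/535 - 2597527/2390668 = -6573847611897/1279007380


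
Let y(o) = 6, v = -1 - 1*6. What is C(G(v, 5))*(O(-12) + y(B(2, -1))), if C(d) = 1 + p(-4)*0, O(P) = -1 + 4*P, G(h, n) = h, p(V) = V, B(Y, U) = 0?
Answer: -43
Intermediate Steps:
v = -7 (v = -1 - 6 = -7)
C(d) = 1 (C(d) = 1 - 4*0 = 1 + 0 = 1)
C(G(v, 5))*(O(-12) + y(B(2, -1))) = 1*((-1 + 4*(-12)) + 6) = 1*((-1 - 48) + 6) = 1*(-49 + 6) = 1*(-43) = -43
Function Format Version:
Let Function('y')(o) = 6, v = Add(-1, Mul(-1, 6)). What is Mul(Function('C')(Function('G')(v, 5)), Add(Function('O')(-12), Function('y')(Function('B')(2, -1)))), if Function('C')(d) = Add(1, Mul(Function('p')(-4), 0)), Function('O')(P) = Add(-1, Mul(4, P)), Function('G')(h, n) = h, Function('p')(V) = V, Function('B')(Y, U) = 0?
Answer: -43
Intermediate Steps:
v = -7 (v = Add(-1, -6) = -7)
Function('C')(d) = 1 (Function('C')(d) = Add(1, Mul(-4, 0)) = Add(1, 0) = 1)
Mul(Function('C')(Function('G')(v, 5)), Add(Function('O')(-12), Function('y')(Function('B')(2, -1)))) = Mul(1, Add(Add(-1, Mul(4, -12)), 6)) = Mul(1, Add(Add(-1, -48), 6)) = Mul(1, Add(-49, 6)) = Mul(1, -43) = -43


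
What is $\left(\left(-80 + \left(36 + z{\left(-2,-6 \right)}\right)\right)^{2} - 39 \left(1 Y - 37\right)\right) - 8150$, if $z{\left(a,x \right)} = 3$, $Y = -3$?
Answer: $-4909$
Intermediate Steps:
$\left(\left(-80 + \left(36 + z{\left(-2,-6 \right)}\right)\right)^{2} - 39 \left(1 Y - 37\right)\right) - 8150 = \left(\left(-80 + \left(36 + 3\right)\right)^{2} - 39 \left(1 \left(-3\right) - 37\right)\right) - 8150 = \left(\left(-80 + 39\right)^{2} - 39 \left(-3 - 37\right)\right) - 8150 = \left(\left(-41\right)^{2} - -1560\right) - 8150 = \left(1681 + 1560\right) - 8150 = 3241 - 8150 = -4909$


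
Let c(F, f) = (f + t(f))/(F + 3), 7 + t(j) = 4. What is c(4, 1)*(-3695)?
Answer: 7390/7 ≈ 1055.7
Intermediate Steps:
t(j) = -3 (t(j) = -7 + 4 = -3)
c(F, f) = (-3 + f)/(3 + F) (c(F, f) = (f - 3)/(F + 3) = (-3 + f)/(3 + F))
c(4, 1)*(-3695) = ((-3 + 1)/(3 + 4))*(-3695) = (-2/7)*(-3695) = ((⅐)*(-2))*(-3695) = -2/7*(-3695) = 7390/7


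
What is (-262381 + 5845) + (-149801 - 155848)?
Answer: -562185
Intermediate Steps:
(-262381 + 5845) + (-149801 - 155848) = -256536 - 305649 = -562185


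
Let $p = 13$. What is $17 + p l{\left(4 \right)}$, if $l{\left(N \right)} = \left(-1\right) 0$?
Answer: $17$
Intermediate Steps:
$l{\left(N \right)} = 0$
$17 + p l{\left(4 \right)} = 17 + 13 \cdot 0 = 17 + 0 = 17$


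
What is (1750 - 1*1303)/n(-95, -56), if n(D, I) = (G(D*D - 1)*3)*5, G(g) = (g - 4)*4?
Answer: 149/180400 ≈ 0.00082594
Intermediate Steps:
G(g) = -16 + 4*g (G(g) = (-4 + g)*4 = -16 + 4*g)
n(D, I) = -300 + 60*D**2 (n(D, I) = ((-16 + 4*(D*D - 1))*3)*5 = ((-16 + 4*(D**2 - 1))*3)*5 = ((-16 + 4*(-1 + D**2))*3)*5 = ((-16 + (-4 + 4*D**2))*3)*5 = ((-20 + 4*D**2)*3)*5 = (-60 + 12*D**2)*5 = -300 + 60*D**2)
(1750 - 1*1303)/n(-95, -56) = (1750 - 1*1303)/(-300 + 60*(-95)**2) = (1750 - 1303)/(-300 + 60*9025) = 447/(-300 + 541500) = 447/541200 = 447*(1/541200) = 149/180400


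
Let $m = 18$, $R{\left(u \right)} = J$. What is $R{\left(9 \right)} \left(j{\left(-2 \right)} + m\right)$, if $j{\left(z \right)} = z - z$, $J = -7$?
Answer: $-126$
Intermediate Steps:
$R{\left(u \right)} = -7$
$j{\left(z \right)} = 0$
$R{\left(9 \right)} \left(j{\left(-2 \right)} + m\right) = - 7 \left(0 + 18\right) = \left(-7\right) 18 = -126$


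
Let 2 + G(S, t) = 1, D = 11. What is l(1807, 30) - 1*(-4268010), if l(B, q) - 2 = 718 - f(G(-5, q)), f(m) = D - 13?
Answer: 4268732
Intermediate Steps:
G(S, t) = -1 (G(S, t) = -2 + 1 = -1)
f(m) = -2 (f(m) = 11 - 13 = -2)
l(B, q) = 722 (l(B, q) = 2 + (718 - 1*(-2)) = 2 + (718 + 2) = 2 + 720 = 722)
l(1807, 30) - 1*(-4268010) = 722 - 1*(-4268010) = 722 + 4268010 = 4268732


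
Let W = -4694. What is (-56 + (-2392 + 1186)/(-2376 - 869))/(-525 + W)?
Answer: 180514/16935655 ≈ 0.010659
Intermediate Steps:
(-56 + (-2392 + 1186)/(-2376 - 869))/(-525 + W) = (-56 + (-2392 + 1186)/(-2376 - 869))/(-525 - 4694) = (-56 - 1206/(-3245))/(-5219) = (-56 - 1206*(-1/3245))*(-1/5219) = (-56 + 1206/3245)*(-1/5219) = -180514/3245*(-1/5219) = 180514/16935655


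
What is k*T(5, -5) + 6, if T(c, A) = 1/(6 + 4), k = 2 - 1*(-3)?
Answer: 13/2 ≈ 6.5000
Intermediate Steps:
k = 5 (k = 2 + 3 = 5)
T(c, A) = ⅒ (T(c, A) = 1/10 = ⅒)
k*T(5, -5) + 6 = 5*(⅒) + 6 = ½ + 6 = 13/2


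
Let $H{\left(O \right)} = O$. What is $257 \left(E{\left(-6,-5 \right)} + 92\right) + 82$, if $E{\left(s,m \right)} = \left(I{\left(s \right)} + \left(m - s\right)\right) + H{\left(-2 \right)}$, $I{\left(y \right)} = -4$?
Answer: $22441$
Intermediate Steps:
$E{\left(s,m \right)} = -6 + m - s$ ($E{\left(s,m \right)} = \left(-4 + \left(m - s\right)\right) - 2 = \left(-4 + m - s\right) - 2 = -6 + m - s$)
$257 \left(E{\left(-6,-5 \right)} + 92\right) + 82 = 257 \left(\left(-6 - 5 - -6\right) + 92\right) + 82 = 257 \left(\left(-6 - 5 + 6\right) + 92\right) + 82 = 257 \left(-5 + 92\right) + 82 = 257 \cdot 87 + 82 = 22359 + 82 = 22441$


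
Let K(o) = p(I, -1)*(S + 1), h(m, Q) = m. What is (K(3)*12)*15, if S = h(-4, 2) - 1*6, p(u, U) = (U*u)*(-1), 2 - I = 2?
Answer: 0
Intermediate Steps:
I = 0 (I = 2 - 1*2 = 2 - 2 = 0)
p(u, U) = -U*u
S = -10 (S = -4 - 1*6 = -4 - 6 = -10)
K(o) = 0 (K(o) = (-1*(-1)*0)*(-10 + 1) = 0*(-9) = 0)
(K(3)*12)*15 = (0*12)*15 = 0*15 = 0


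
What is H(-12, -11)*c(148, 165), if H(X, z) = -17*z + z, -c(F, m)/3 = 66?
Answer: -34848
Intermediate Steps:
c(F, m) = -198 (c(F, m) = -3*66 = -198)
H(X, z) = -16*z
H(-12, -11)*c(148, 165) = -16*(-11)*(-198) = 176*(-198) = -34848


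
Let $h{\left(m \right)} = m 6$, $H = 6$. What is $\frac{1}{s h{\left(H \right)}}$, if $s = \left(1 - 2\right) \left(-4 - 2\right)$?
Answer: $\frac{1}{216} \approx 0.0046296$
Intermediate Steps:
$s = 6$ ($s = \left(-1\right) \left(-6\right) = 6$)
$h{\left(m \right)} = 6 m$
$\frac{1}{s h{\left(H \right)}} = \frac{1}{6 \cdot 6 \cdot 6} = \frac{1}{6 \cdot 36} = \frac{1}{216}$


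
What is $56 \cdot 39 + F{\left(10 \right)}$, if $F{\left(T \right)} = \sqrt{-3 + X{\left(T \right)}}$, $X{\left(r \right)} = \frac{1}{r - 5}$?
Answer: $2184 + \frac{i \sqrt{70}}{5} \approx 2184.0 + 1.6733 i$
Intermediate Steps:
$X{\left(r \right)} = \frac{1}{-5 + r}$
$F{\left(T \right)} = \sqrt{-3 + \frac{1}{-5 + T}}$
$56 \cdot 39 + F{\left(10 \right)} = 56 \cdot 39 + \sqrt{\frac{16 - 30}{-5 + 10}} = 2184 + \sqrt{\frac{16 - 30}{5}} = 2184 + \sqrt{\frac{1}{5} \left(-14\right)} = 2184 + \sqrt{- \frac{14}{5}} = 2184 + \frac{i \sqrt{70}}{5}$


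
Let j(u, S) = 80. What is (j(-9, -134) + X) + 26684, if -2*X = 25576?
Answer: 13976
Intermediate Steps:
X = -12788 (X = -1/2*25576 = -12788)
(j(-9, -134) + X) + 26684 = (80 - 12788) + 26684 = -12708 + 26684 = 13976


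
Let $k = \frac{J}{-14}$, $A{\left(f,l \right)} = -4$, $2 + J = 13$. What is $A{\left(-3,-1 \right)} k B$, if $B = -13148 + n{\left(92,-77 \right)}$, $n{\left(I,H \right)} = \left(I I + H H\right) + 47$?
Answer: $\frac{28424}{7} \approx 4060.6$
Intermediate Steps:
$J = 11$ ($J = -2 + 13 = 11$)
$n{\left(I,H \right)} = 47 + H^{2} + I^{2}$ ($n{\left(I,H \right)} = \left(I^{2} + H^{2}\right) + 47 = \left(H^{2} + I^{2}\right) + 47 = 47 + H^{2} + I^{2}$)
$k = - \frac{11}{14}$ ($k = \frac{11}{-14} = 11 \left(- \frac{1}{14}\right) = - \frac{11}{14} \approx -0.78571$)
$B = 1292$ ($B = -13148 + \left(47 + \left(-77\right)^{2} + 92^{2}\right) = -13148 + \left(47 + 5929 + 8464\right) = -13148 + 14440 = 1292$)
$A{\left(-3,-1 \right)} k B = \left(-4\right) \left(- \frac{11}{14}\right) 1292 = \frac{22}{7} \cdot 1292 = \frac{28424}{7}$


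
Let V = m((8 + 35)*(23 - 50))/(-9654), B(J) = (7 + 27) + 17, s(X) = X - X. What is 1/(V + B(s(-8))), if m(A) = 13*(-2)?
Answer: 4827/246190 ≈ 0.019607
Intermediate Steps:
s(X) = 0
m(A) = -26
B(J) = 51 (B(J) = 34 + 17 = 51)
V = 13/4827 (V = -26/(-9654) = -26*(-1/9654) = 13/4827 ≈ 0.0026932)
1/(V + B(s(-8))) = 1/(13/4827 + 51) = 1/(246190/4827) = 4827/246190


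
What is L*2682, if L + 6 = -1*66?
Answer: -193104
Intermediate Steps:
L = -72 (L = -6 - 1*66 = -6 - 66 = -72)
L*2682 = -72*2682 = -193104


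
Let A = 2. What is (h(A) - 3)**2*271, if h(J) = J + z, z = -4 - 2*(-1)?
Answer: 2439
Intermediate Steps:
z = -2 (z = -4 + 2 = -2)
h(J) = -2 + J (h(J) = J - 2 = -2 + J)
(h(A) - 3)**2*271 = ((-2 + 2) - 3)**2*271 = (0 - 3)**2*271 = (-3)**2*271 = 9*271 = 2439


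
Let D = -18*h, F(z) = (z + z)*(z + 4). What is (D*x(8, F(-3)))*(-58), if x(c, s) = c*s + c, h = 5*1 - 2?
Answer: -125280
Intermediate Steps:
h = 3 (h = 5 - 2 = 3)
F(z) = 2*z*(4 + z) (F(z) = (2*z)*(4 + z) = 2*z*(4 + z))
x(c, s) = c + c*s
D = -54 (D = -18*3 = -54)
(D*x(8, F(-3)))*(-58) = -432*(1 + 2*(-3)*(4 - 3))*(-58) = -432*(1 + 2*(-3)*1)*(-58) = -432*(1 - 6)*(-58) = -432*(-5)*(-58) = -54*(-40)*(-58) = 2160*(-58) = -125280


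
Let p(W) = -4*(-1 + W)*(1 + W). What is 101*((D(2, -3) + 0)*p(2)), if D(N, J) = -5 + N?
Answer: 3636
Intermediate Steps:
p(W) = -4*(1 + W)*(-1 + W)
101*((D(2, -3) + 0)*p(2)) = 101*(((-5 + 2) + 0)*(4 - 4*2**2)) = 101*((-3 + 0)*(4 - 4*4)) = 101*(-3*(4 - 16)) = 101*(-3*(-12)) = 101*36 = 3636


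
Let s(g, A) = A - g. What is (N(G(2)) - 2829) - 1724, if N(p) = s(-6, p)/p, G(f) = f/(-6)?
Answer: -4570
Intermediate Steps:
G(f) = -f/6 (G(f) = f*(-⅙) = -f/6)
N(p) = (6 + p)/p (N(p) = (p - 1*(-6))/p = (p + 6)/p = (6 + p)/p)
(N(G(2)) - 2829) - 1724 = ((6 - ⅙*2)/((-⅙*2)) - 2829) - 1724 = ((6 - ⅓)/(-⅓) - 2829) - 1724 = (-3*17/3 - 2829) - 1724 = (-17 - 2829) - 1724 = -2846 - 1724 = -4570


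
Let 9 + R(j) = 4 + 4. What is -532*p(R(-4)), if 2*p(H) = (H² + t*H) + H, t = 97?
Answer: 25802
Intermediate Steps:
R(j) = -1 (R(j) = -9 + (4 + 4) = -9 + 8 = -1)
p(H) = H²/2 + 49*H (p(H) = ((H² + 97*H) + H)/2 = (H² + 98*H)/2 = H²/2 + 49*H)
-532*p(R(-4)) = -266*(-1)*(98 - 1) = -266*(-1)*97 = -532*(-97/2) = 25802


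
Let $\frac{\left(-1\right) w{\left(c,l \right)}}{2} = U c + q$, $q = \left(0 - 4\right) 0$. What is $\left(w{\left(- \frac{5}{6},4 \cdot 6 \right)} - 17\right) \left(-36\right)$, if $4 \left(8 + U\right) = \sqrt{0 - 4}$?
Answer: $1092 - 30 i \approx 1092.0 - 30.0 i$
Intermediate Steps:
$U = -8 + \frac{i}{2}$ ($U = -8 + \frac{\sqrt{0 - 4}}{4} = -8 + \frac{\sqrt{-4}}{4} = -8 + \frac{2 i}{4} = -8 + \frac{i}{2} \approx -8.0 + 0.5 i$)
$q = 0$ ($q = \left(-4\right) 0 = 0$)
$w{\left(c,l \right)} = - 2 c \left(-8 + \frac{i}{2}\right)$ ($w{\left(c,l \right)} = - 2 \left(\left(-8 + \frac{i}{2}\right) c + 0\right) = - 2 \left(c \left(-8 + \frac{i}{2}\right) + 0\right) = - 2 c \left(-8 + \frac{i}{2}\right)$)
$\left(w{\left(- \frac{5}{6},4 \cdot 6 \right)} - 17\right) \left(-36\right) = \left(- \frac{5}{6} \left(16 - i\right) - 17\right) \left(-36\right) = \left(\left(-5\right) \frac{1}{6} \left(16 - i\right) - 17\right) \left(-36\right) = \left(- \frac{5 \left(16 - i\right)}{6} - 17\right) \left(-36\right) = \left(\left(- \frac{40}{3} + \frac{5 i}{6}\right) - 17\right) \left(-36\right) = \left(- \frac{91}{3} + \frac{5 i}{6}\right) \left(-36\right) = 1092 - 30 i$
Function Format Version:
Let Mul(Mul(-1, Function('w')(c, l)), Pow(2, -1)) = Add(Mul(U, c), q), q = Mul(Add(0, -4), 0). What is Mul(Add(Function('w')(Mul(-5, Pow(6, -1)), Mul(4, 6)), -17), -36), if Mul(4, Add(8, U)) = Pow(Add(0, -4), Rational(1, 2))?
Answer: Add(1092, Mul(-30, I)) ≈ Add(1092.0, Mul(-30.000, I))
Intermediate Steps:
U = Add(-8, Mul(Rational(1, 2), I)) (U = Add(-8, Mul(Rational(1, 4), Pow(Add(0, -4), Rational(1, 2)))) = Add(-8, Mul(Rational(1, 4), Pow(-4, Rational(1, 2)))) = Add(-8, Mul(Rational(1, 4), Mul(2, I))) = Add(-8, Mul(Rational(1, 2), I)) ≈ Add(-8.0000, Mul(0.50000, I)))
q = 0 (q = Mul(-4, 0) = 0)
Function('w')(c, l) = Mul(-2, c, Add(-8, Mul(Rational(1, 2), I))) (Function('w')(c, l) = Mul(-2, Add(Mul(Add(-8, Mul(Rational(1, 2), I)), c), 0)) = Mul(-2, Add(Mul(c, Add(-8, Mul(Rational(1, 2), I))), 0)) = Mul(-2, Mul(c, Add(-8, Mul(Rational(1, 2), I)))) = Mul(-2, c, Add(-8, Mul(Rational(1, 2), I))))
Mul(Add(Function('w')(Mul(-5, Pow(6, -1)), Mul(4, 6)), -17), -36) = Mul(Add(Mul(Mul(-5, Pow(6, -1)), Add(16, Mul(-1, I))), -17), -36) = Mul(Add(Mul(Mul(-5, Rational(1, 6)), Add(16, Mul(-1, I))), -17), -36) = Mul(Add(Mul(Rational(-5, 6), Add(16, Mul(-1, I))), -17), -36) = Mul(Add(Add(Rational(-40, 3), Mul(Rational(5, 6), I)), -17), -36) = Mul(Add(Rational(-91, 3), Mul(Rational(5, 6), I)), -36) = Add(1092, Mul(-30, I))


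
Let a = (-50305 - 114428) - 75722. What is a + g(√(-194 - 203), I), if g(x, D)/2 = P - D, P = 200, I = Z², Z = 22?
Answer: -241023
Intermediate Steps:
I = 484 (I = 22² = 484)
g(x, D) = 400 - 2*D (g(x, D) = 2*(200 - D) = 400 - 2*D)
a = -240455 (a = -164733 - 75722 = -240455)
a + g(√(-194 - 203), I) = -240455 + (400 - 2*484) = -240455 + (400 - 968) = -240455 - 568 = -241023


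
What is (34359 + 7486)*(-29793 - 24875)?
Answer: -2287582460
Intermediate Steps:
(34359 + 7486)*(-29793 - 24875) = 41845*(-54668) = -2287582460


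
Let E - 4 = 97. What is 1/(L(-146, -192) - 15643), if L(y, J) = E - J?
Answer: -1/15350 ≈ -6.5147e-5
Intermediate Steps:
E = 101 (E = 4 + 97 = 101)
L(y, J) = 101 - J
1/(L(-146, -192) - 15643) = 1/((101 - 1*(-192)) - 15643) = 1/((101 + 192) - 15643) = 1/(293 - 15643) = 1/(-15350) = -1/15350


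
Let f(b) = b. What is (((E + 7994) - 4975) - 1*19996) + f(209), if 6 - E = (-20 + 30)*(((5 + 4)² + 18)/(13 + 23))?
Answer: -33579/2 ≈ -16790.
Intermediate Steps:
E = -43/2 (E = 6 - (-20 + 30)*((5 + 4)² + 18)/(13 + 23) = 6 - 10*(9² + 18)/36 = 6 - 10*(81 + 18)*(1/36) = 6 - 10*99*(1/36) = 6 - 10*11/4 = 6 - 1*55/2 = 6 - 55/2 = -43/2 ≈ -21.500)
(((E + 7994) - 4975) - 1*19996) + f(209) = (((-43/2 + 7994) - 4975) - 1*19996) + 209 = ((15945/2 - 4975) - 19996) + 209 = (5995/2 - 19996) + 209 = -33997/2 + 209 = -33579/2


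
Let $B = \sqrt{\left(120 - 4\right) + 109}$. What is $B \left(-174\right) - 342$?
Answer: $-2952$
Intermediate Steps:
$B = 15$ ($B = \sqrt{\left(120 - 4\right) + 109} = \sqrt{116 + 109} = \sqrt{225} = 15$)
$B \left(-174\right) - 342 = 15 \left(-174\right) - 342 = -2610 - 342 = -2952$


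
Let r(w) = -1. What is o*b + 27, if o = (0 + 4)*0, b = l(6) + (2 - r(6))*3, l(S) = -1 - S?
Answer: 27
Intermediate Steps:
b = 2 (b = (-1 - 1*6) + (2 - 1*(-1))*3 = (-1 - 6) + (2 + 1)*3 = -7 + 3*3 = -7 + 9 = 2)
o = 0 (o = 4*0 = 0)
o*b + 27 = 0*2 + 27 = 0 + 27 = 27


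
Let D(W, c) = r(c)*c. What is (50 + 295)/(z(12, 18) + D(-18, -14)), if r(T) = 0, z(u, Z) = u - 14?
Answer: -345/2 ≈ -172.50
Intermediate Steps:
z(u, Z) = -14 + u
D(W, c) = 0 (D(W, c) = 0*c = 0)
(50 + 295)/(z(12, 18) + D(-18, -14)) = (50 + 295)/((-14 + 12) + 0) = 345/(-2 + 0) = 345/(-2) = 345*(-1/2) = -345/2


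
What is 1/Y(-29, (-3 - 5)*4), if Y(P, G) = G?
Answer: -1/32 ≈ -0.031250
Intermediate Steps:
1/Y(-29, (-3 - 5)*4) = 1/((-3 - 5)*4) = 1/(-8*4) = 1/(-32) = -1/32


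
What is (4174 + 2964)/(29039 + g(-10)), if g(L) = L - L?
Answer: 7138/29039 ≈ 0.24581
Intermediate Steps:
g(L) = 0
(4174 + 2964)/(29039 + g(-10)) = (4174 + 2964)/(29039 + 0) = 7138/29039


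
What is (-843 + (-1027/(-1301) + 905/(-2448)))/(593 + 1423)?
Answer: -383355739/917236224 ≈ -0.41795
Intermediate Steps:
(-843 + (-1027/(-1301) + 905/(-2448)))/(593 + 1423) = (-843 + (-1027*(-1/1301) + 905*(-1/2448)))/2016 = (-843 + (1027/1301 - 905/2448))*(1/2016) = (-843 + 1336691/3184848)*(1/2016) = -2683490173/3184848*1/2016 = -383355739/917236224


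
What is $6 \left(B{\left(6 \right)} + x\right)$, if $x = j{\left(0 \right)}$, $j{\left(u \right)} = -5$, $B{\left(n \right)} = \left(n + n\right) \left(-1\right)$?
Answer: $-102$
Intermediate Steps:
$B{\left(n \right)} = - 2 n$ ($B{\left(n \right)} = 2 n \left(-1\right) = - 2 n$)
$x = -5$
$6 \left(B{\left(6 \right)} + x\right) = 6 \left(\left(-2\right) 6 - 5\right) = 6 \left(-12 - 5\right) = 6 \left(-17\right) = -102$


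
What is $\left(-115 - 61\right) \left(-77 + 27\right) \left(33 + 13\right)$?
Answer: $404800$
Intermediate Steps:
$\left(-115 - 61\right) \left(-77 + 27\right) \left(33 + 13\right) = - 176 \left(\left(-50\right) 46\right) = \left(-176\right) \left(-2300\right) = 404800$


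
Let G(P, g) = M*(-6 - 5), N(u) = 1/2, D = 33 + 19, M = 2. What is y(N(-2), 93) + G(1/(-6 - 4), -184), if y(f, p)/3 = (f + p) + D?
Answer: 829/2 ≈ 414.50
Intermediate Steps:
D = 52
N(u) = 1/2
G(P, g) = -22 (G(P, g) = 2*(-6 - 5) = 2*(-11) = -22)
y(f, p) = 156 + 3*f + 3*p (y(f, p) = 3*((f + p) + 52) = 3*(52 + f + p) = 156 + 3*f + 3*p)
y(N(-2), 93) + G(1/(-6 - 4), -184) = (156 + 3*(1/2) + 3*93) - 22 = (156 + 3/2 + 279) - 22 = 873/2 - 22 = 829/2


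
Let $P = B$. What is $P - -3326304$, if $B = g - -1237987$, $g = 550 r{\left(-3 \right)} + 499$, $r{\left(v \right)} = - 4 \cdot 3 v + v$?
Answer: $4582940$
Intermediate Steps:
$r{\left(v \right)} = - 11 v$ ($r{\left(v \right)} = - 12 v + v = - 11 v$)
$g = 18649$ ($g = 550 \left(\left(-11\right) \left(-3\right)\right) + 499 = 550 \cdot 33 + 499 = 18150 + 499 = 18649$)
$B = 1256636$ ($B = 18649 - -1237987 = 18649 + 1237987 = 1256636$)
$P = 1256636$
$P - -3326304 = 1256636 - -3326304 = 1256636 + 3326304 = 4582940$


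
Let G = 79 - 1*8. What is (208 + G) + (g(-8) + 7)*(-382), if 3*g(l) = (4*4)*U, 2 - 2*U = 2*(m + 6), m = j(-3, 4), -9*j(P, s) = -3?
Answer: 76237/9 ≈ 8470.8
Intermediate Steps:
j(P, s) = 1/3 (j(P, s) = -1/9*(-3) = 1/3)
m = 1/3 ≈ 0.33333
G = 71 (G = 79 - 8 = 71)
U = -16/3 (U = 1 - (1/3 + 6) = 1 - 19/3 = -16/3 ≈ -5.3333)
g(l) = -256/9 (g(l) = ((4*4)*(-16/3))/3 = (16*(-16/3))/3 = (1/3)*(-256/3) = -256/9)
(208 + G) + (g(-8) + 7)*(-382) = (208 + 71) + (-256/9 + 7)*(-382) = 279 - 193/9*(-382) = 279 + 73726/9 = 76237/9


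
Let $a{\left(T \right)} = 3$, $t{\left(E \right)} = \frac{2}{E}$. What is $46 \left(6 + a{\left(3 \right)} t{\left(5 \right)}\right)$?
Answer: $\frac{1656}{5} \approx 331.2$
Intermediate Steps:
$46 \left(6 + a{\left(3 \right)} t{\left(5 \right)}\right) = 46 \left(6 + 3 \cdot \frac{2}{5}\right) = 46 \left(6 + \frac{6}{5}\right) = 46 \cdot \frac{36}{5} = \frac{1656}{5}$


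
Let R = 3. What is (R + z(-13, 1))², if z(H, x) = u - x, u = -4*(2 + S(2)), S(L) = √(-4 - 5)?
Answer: -108 + 144*I ≈ -108.0 + 144.0*I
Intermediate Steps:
S(L) = 3*I (S(L) = √(-9) = 3*I)
u = -8 - 12*I (u = -4*(2 + 3*I) = -8 - 12*I ≈ -8.0 - 12.0*I)
z(H, x) = -8 - x - 12*I (z(H, x) = (-8 - 12*I) - x = -8 - x - 12*I)
(R + z(-13, 1))² = (3 + (-8 - 1*1 - 12*I))² = (3 + (-8 - 1 - 12*I))² = (3 + (-9 - 12*I))² = (-6 - 12*I)²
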